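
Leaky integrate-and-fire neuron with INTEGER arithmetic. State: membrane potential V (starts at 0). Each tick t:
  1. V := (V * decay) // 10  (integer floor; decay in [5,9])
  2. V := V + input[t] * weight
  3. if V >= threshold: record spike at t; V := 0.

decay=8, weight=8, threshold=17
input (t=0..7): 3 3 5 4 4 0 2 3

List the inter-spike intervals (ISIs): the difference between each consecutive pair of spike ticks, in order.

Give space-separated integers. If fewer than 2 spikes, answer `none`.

t=0: input=3 -> V=0 FIRE
t=1: input=3 -> V=0 FIRE
t=2: input=5 -> V=0 FIRE
t=3: input=4 -> V=0 FIRE
t=4: input=4 -> V=0 FIRE
t=5: input=0 -> V=0
t=6: input=2 -> V=16
t=7: input=3 -> V=0 FIRE

Answer: 1 1 1 1 3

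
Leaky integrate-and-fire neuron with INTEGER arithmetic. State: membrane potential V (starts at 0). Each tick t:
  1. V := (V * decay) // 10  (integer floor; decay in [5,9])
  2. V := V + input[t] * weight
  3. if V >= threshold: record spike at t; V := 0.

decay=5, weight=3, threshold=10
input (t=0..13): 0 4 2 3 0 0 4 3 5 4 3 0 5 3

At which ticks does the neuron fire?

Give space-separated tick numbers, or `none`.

t=0: input=0 -> V=0
t=1: input=4 -> V=0 FIRE
t=2: input=2 -> V=6
t=3: input=3 -> V=0 FIRE
t=4: input=0 -> V=0
t=5: input=0 -> V=0
t=6: input=4 -> V=0 FIRE
t=7: input=3 -> V=9
t=8: input=5 -> V=0 FIRE
t=9: input=4 -> V=0 FIRE
t=10: input=3 -> V=9
t=11: input=0 -> V=4
t=12: input=5 -> V=0 FIRE
t=13: input=3 -> V=9

Answer: 1 3 6 8 9 12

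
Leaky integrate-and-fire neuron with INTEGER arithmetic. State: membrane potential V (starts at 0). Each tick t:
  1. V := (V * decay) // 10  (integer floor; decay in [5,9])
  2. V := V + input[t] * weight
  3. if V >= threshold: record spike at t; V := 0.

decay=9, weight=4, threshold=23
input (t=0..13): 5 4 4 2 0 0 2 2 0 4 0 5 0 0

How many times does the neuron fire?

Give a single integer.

Answer: 3

Derivation:
t=0: input=5 -> V=20
t=1: input=4 -> V=0 FIRE
t=2: input=4 -> V=16
t=3: input=2 -> V=22
t=4: input=0 -> V=19
t=5: input=0 -> V=17
t=6: input=2 -> V=0 FIRE
t=7: input=2 -> V=8
t=8: input=0 -> V=7
t=9: input=4 -> V=22
t=10: input=0 -> V=19
t=11: input=5 -> V=0 FIRE
t=12: input=0 -> V=0
t=13: input=0 -> V=0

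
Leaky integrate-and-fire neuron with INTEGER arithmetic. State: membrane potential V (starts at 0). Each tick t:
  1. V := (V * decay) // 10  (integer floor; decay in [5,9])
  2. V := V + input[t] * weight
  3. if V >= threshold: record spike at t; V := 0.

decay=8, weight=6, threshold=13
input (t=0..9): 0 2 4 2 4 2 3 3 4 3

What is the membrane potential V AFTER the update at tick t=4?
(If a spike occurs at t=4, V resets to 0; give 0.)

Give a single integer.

Answer: 0

Derivation:
t=0: input=0 -> V=0
t=1: input=2 -> V=12
t=2: input=4 -> V=0 FIRE
t=3: input=2 -> V=12
t=4: input=4 -> V=0 FIRE
t=5: input=2 -> V=12
t=6: input=3 -> V=0 FIRE
t=7: input=3 -> V=0 FIRE
t=8: input=4 -> V=0 FIRE
t=9: input=3 -> V=0 FIRE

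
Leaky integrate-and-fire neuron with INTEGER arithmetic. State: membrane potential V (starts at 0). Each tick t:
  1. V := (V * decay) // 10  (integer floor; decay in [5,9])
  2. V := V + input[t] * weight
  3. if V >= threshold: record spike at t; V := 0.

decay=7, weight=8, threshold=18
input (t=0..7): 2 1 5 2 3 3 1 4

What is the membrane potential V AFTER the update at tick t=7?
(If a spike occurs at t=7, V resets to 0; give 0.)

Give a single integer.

Answer: 0

Derivation:
t=0: input=2 -> V=16
t=1: input=1 -> V=0 FIRE
t=2: input=5 -> V=0 FIRE
t=3: input=2 -> V=16
t=4: input=3 -> V=0 FIRE
t=5: input=3 -> V=0 FIRE
t=6: input=1 -> V=8
t=7: input=4 -> V=0 FIRE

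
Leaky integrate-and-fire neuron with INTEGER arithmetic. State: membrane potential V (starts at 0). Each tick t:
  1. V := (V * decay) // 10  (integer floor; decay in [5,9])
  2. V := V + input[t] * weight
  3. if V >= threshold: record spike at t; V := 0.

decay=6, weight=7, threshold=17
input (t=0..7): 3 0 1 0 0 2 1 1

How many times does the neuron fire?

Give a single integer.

Answer: 1

Derivation:
t=0: input=3 -> V=0 FIRE
t=1: input=0 -> V=0
t=2: input=1 -> V=7
t=3: input=0 -> V=4
t=4: input=0 -> V=2
t=5: input=2 -> V=15
t=6: input=1 -> V=16
t=7: input=1 -> V=16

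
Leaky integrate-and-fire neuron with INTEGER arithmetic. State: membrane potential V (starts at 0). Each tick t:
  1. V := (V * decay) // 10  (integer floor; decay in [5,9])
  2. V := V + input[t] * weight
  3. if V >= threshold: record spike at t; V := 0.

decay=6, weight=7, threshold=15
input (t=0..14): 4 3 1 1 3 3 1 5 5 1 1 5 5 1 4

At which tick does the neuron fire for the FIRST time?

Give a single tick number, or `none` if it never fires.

Answer: 0

Derivation:
t=0: input=4 -> V=0 FIRE
t=1: input=3 -> V=0 FIRE
t=2: input=1 -> V=7
t=3: input=1 -> V=11
t=4: input=3 -> V=0 FIRE
t=5: input=3 -> V=0 FIRE
t=6: input=1 -> V=7
t=7: input=5 -> V=0 FIRE
t=8: input=5 -> V=0 FIRE
t=9: input=1 -> V=7
t=10: input=1 -> V=11
t=11: input=5 -> V=0 FIRE
t=12: input=5 -> V=0 FIRE
t=13: input=1 -> V=7
t=14: input=4 -> V=0 FIRE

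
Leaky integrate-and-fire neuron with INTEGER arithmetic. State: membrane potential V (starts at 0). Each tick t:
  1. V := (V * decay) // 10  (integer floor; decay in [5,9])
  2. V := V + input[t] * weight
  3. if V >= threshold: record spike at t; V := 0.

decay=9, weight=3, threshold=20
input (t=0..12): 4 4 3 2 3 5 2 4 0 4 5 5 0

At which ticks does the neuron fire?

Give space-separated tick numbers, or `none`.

Answer: 1 4 7 10

Derivation:
t=0: input=4 -> V=12
t=1: input=4 -> V=0 FIRE
t=2: input=3 -> V=9
t=3: input=2 -> V=14
t=4: input=3 -> V=0 FIRE
t=5: input=5 -> V=15
t=6: input=2 -> V=19
t=7: input=4 -> V=0 FIRE
t=8: input=0 -> V=0
t=9: input=4 -> V=12
t=10: input=5 -> V=0 FIRE
t=11: input=5 -> V=15
t=12: input=0 -> V=13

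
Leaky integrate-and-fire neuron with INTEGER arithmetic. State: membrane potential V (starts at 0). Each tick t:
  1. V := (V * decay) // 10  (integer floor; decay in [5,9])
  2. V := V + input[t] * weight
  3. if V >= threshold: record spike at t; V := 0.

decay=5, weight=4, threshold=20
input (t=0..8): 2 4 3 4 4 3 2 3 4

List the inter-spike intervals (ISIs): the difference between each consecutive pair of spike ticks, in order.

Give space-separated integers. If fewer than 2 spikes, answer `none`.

t=0: input=2 -> V=8
t=1: input=4 -> V=0 FIRE
t=2: input=3 -> V=12
t=3: input=4 -> V=0 FIRE
t=4: input=4 -> V=16
t=5: input=3 -> V=0 FIRE
t=6: input=2 -> V=8
t=7: input=3 -> V=16
t=8: input=4 -> V=0 FIRE

Answer: 2 2 3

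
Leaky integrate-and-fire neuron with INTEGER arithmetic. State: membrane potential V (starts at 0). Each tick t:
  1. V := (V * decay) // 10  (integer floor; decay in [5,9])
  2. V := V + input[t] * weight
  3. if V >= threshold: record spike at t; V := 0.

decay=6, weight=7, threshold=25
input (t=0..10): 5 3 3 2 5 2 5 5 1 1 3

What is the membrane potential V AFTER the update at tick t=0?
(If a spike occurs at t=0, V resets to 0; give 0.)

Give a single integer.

Answer: 0

Derivation:
t=0: input=5 -> V=0 FIRE
t=1: input=3 -> V=21
t=2: input=3 -> V=0 FIRE
t=3: input=2 -> V=14
t=4: input=5 -> V=0 FIRE
t=5: input=2 -> V=14
t=6: input=5 -> V=0 FIRE
t=7: input=5 -> V=0 FIRE
t=8: input=1 -> V=7
t=9: input=1 -> V=11
t=10: input=3 -> V=0 FIRE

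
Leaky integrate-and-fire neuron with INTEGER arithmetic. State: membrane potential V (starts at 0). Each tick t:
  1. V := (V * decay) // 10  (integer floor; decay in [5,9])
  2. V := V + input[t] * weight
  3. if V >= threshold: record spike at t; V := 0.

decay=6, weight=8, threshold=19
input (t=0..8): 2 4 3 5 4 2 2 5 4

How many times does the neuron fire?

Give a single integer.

t=0: input=2 -> V=16
t=1: input=4 -> V=0 FIRE
t=2: input=3 -> V=0 FIRE
t=3: input=5 -> V=0 FIRE
t=4: input=4 -> V=0 FIRE
t=5: input=2 -> V=16
t=6: input=2 -> V=0 FIRE
t=7: input=5 -> V=0 FIRE
t=8: input=4 -> V=0 FIRE

Answer: 7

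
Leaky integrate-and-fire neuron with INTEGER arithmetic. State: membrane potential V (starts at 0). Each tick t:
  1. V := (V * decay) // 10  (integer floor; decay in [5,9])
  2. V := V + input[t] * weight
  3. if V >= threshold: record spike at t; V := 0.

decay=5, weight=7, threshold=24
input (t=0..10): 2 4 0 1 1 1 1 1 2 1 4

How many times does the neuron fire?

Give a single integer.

t=0: input=2 -> V=14
t=1: input=4 -> V=0 FIRE
t=2: input=0 -> V=0
t=3: input=1 -> V=7
t=4: input=1 -> V=10
t=5: input=1 -> V=12
t=6: input=1 -> V=13
t=7: input=1 -> V=13
t=8: input=2 -> V=20
t=9: input=1 -> V=17
t=10: input=4 -> V=0 FIRE

Answer: 2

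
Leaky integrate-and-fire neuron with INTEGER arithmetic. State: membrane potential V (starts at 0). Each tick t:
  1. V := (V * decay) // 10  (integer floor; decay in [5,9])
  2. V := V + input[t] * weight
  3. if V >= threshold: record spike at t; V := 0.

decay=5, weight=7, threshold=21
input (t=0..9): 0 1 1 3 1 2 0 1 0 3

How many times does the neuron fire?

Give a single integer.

t=0: input=0 -> V=0
t=1: input=1 -> V=7
t=2: input=1 -> V=10
t=3: input=3 -> V=0 FIRE
t=4: input=1 -> V=7
t=5: input=2 -> V=17
t=6: input=0 -> V=8
t=7: input=1 -> V=11
t=8: input=0 -> V=5
t=9: input=3 -> V=0 FIRE

Answer: 2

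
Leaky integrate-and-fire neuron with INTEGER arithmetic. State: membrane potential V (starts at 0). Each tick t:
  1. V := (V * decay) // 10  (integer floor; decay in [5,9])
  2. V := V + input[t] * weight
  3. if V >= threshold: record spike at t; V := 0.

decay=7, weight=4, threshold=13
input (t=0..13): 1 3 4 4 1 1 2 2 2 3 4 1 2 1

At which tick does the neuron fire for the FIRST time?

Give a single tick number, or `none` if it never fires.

t=0: input=1 -> V=4
t=1: input=3 -> V=0 FIRE
t=2: input=4 -> V=0 FIRE
t=3: input=4 -> V=0 FIRE
t=4: input=1 -> V=4
t=5: input=1 -> V=6
t=6: input=2 -> V=12
t=7: input=2 -> V=0 FIRE
t=8: input=2 -> V=8
t=9: input=3 -> V=0 FIRE
t=10: input=4 -> V=0 FIRE
t=11: input=1 -> V=4
t=12: input=2 -> V=10
t=13: input=1 -> V=11

Answer: 1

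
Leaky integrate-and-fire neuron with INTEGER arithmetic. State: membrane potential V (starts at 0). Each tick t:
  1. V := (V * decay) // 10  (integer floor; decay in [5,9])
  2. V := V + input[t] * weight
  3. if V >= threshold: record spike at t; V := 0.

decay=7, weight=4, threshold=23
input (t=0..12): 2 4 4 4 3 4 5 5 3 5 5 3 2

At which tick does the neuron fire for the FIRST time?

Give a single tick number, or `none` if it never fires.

Answer: 2

Derivation:
t=0: input=2 -> V=8
t=1: input=4 -> V=21
t=2: input=4 -> V=0 FIRE
t=3: input=4 -> V=16
t=4: input=3 -> V=0 FIRE
t=5: input=4 -> V=16
t=6: input=5 -> V=0 FIRE
t=7: input=5 -> V=20
t=8: input=3 -> V=0 FIRE
t=9: input=5 -> V=20
t=10: input=5 -> V=0 FIRE
t=11: input=3 -> V=12
t=12: input=2 -> V=16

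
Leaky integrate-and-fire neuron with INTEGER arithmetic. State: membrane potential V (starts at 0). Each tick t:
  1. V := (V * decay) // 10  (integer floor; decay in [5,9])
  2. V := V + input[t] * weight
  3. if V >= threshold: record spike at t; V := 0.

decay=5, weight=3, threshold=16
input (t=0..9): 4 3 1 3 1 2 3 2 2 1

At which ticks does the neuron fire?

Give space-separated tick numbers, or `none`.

Answer: none

Derivation:
t=0: input=4 -> V=12
t=1: input=3 -> V=15
t=2: input=1 -> V=10
t=3: input=3 -> V=14
t=4: input=1 -> V=10
t=5: input=2 -> V=11
t=6: input=3 -> V=14
t=7: input=2 -> V=13
t=8: input=2 -> V=12
t=9: input=1 -> V=9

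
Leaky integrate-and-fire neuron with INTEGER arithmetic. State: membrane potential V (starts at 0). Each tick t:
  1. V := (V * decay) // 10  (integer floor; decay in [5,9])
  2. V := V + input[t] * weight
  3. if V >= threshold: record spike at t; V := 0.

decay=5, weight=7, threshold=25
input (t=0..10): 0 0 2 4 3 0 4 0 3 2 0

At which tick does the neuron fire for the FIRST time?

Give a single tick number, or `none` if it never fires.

t=0: input=0 -> V=0
t=1: input=0 -> V=0
t=2: input=2 -> V=14
t=3: input=4 -> V=0 FIRE
t=4: input=3 -> V=21
t=5: input=0 -> V=10
t=6: input=4 -> V=0 FIRE
t=7: input=0 -> V=0
t=8: input=3 -> V=21
t=9: input=2 -> V=24
t=10: input=0 -> V=12

Answer: 3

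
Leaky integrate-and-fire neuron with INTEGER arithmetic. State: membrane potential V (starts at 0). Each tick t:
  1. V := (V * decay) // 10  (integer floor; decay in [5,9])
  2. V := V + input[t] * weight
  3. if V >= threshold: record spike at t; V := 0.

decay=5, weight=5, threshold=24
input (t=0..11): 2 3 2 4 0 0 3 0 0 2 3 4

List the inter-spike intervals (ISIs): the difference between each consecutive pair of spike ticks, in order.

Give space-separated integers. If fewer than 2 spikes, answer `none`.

Answer: 8

Derivation:
t=0: input=2 -> V=10
t=1: input=3 -> V=20
t=2: input=2 -> V=20
t=3: input=4 -> V=0 FIRE
t=4: input=0 -> V=0
t=5: input=0 -> V=0
t=6: input=3 -> V=15
t=7: input=0 -> V=7
t=8: input=0 -> V=3
t=9: input=2 -> V=11
t=10: input=3 -> V=20
t=11: input=4 -> V=0 FIRE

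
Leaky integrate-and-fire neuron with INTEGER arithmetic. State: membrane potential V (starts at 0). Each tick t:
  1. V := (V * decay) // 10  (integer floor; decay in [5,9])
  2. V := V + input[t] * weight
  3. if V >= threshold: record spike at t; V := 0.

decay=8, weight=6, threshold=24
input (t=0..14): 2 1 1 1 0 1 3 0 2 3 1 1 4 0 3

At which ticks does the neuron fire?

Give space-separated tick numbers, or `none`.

t=0: input=2 -> V=12
t=1: input=1 -> V=15
t=2: input=1 -> V=18
t=3: input=1 -> V=20
t=4: input=0 -> V=16
t=5: input=1 -> V=18
t=6: input=3 -> V=0 FIRE
t=7: input=0 -> V=0
t=8: input=2 -> V=12
t=9: input=3 -> V=0 FIRE
t=10: input=1 -> V=6
t=11: input=1 -> V=10
t=12: input=4 -> V=0 FIRE
t=13: input=0 -> V=0
t=14: input=3 -> V=18

Answer: 6 9 12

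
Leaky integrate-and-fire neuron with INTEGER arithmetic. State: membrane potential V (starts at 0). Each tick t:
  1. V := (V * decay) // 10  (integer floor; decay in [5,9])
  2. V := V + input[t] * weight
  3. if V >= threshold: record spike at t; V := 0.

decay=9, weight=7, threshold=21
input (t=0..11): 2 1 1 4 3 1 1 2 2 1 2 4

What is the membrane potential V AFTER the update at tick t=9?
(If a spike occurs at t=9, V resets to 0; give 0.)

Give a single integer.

Answer: 19

Derivation:
t=0: input=2 -> V=14
t=1: input=1 -> V=19
t=2: input=1 -> V=0 FIRE
t=3: input=4 -> V=0 FIRE
t=4: input=3 -> V=0 FIRE
t=5: input=1 -> V=7
t=6: input=1 -> V=13
t=7: input=2 -> V=0 FIRE
t=8: input=2 -> V=14
t=9: input=1 -> V=19
t=10: input=2 -> V=0 FIRE
t=11: input=4 -> V=0 FIRE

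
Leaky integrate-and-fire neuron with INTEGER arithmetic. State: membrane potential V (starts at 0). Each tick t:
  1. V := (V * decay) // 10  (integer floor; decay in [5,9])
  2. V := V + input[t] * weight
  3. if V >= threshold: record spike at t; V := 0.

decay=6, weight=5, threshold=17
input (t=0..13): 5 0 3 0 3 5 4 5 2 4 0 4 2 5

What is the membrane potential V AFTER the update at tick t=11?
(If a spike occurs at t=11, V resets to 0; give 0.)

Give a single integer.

t=0: input=5 -> V=0 FIRE
t=1: input=0 -> V=0
t=2: input=3 -> V=15
t=3: input=0 -> V=9
t=4: input=3 -> V=0 FIRE
t=5: input=5 -> V=0 FIRE
t=6: input=4 -> V=0 FIRE
t=7: input=5 -> V=0 FIRE
t=8: input=2 -> V=10
t=9: input=4 -> V=0 FIRE
t=10: input=0 -> V=0
t=11: input=4 -> V=0 FIRE
t=12: input=2 -> V=10
t=13: input=5 -> V=0 FIRE

Answer: 0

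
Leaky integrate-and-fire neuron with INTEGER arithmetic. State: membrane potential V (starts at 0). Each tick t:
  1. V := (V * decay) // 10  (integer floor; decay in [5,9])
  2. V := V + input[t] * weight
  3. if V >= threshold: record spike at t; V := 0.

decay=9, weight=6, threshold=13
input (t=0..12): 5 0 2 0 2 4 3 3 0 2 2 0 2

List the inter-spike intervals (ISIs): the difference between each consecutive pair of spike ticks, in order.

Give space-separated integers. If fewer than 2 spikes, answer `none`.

Answer: 4 1 1 1 3

Derivation:
t=0: input=5 -> V=0 FIRE
t=1: input=0 -> V=0
t=2: input=2 -> V=12
t=3: input=0 -> V=10
t=4: input=2 -> V=0 FIRE
t=5: input=4 -> V=0 FIRE
t=6: input=3 -> V=0 FIRE
t=7: input=3 -> V=0 FIRE
t=8: input=0 -> V=0
t=9: input=2 -> V=12
t=10: input=2 -> V=0 FIRE
t=11: input=0 -> V=0
t=12: input=2 -> V=12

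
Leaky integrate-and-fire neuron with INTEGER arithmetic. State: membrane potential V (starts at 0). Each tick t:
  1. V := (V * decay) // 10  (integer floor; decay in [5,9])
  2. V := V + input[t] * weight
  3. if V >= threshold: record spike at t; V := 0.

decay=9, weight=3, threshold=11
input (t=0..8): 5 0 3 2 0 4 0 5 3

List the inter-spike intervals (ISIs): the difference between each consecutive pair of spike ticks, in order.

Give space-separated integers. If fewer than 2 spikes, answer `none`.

Answer: 3 2 2

Derivation:
t=0: input=5 -> V=0 FIRE
t=1: input=0 -> V=0
t=2: input=3 -> V=9
t=3: input=2 -> V=0 FIRE
t=4: input=0 -> V=0
t=5: input=4 -> V=0 FIRE
t=6: input=0 -> V=0
t=7: input=5 -> V=0 FIRE
t=8: input=3 -> V=9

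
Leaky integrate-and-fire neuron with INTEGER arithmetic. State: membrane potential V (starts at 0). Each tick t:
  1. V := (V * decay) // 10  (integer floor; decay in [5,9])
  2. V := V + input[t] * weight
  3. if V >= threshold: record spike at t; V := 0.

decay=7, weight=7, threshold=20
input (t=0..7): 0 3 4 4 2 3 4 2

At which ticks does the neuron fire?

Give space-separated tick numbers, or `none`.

Answer: 1 2 3 5 6

Derivation:
t=0: input=0 -> V=0
t=1: input=3 -> V=0 FIRE
t=2: input=4 -> V=0 FIRE
t=3: input=4 -> V=0 FIRE
t=4: input=2 -> V=14
t=5: input=3 -> V=0 FIRE
t=6: input=4 -> V=0 FIRE
t=7: input=2 -> V=14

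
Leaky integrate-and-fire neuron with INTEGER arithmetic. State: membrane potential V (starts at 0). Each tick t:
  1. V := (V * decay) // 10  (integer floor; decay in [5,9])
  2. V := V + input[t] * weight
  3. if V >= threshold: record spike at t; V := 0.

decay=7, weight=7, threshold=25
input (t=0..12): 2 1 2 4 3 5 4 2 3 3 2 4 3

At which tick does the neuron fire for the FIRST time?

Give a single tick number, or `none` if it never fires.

Answer: 2

Derivation:
t=0: input=2 -> V=14
t=1: input=1 -> V=16
t=2: input=2 -> V=0 FIRE
t=3: input=4 -> V=0 FIRE
t=4: input=3 -> V=21
t=5: input=5 -> V=0 FIRE
t=6: input=4 -> V=0 FIRE
t=7: input=2 -> V=14
t=8: input=3 -> V=0 FIRE
t=9: input=3 -> V=21
t=10: input=2 -> V=0 FIRE
t=11: input=4 -> V=0 FIRE
t=12: input=3 -> V=21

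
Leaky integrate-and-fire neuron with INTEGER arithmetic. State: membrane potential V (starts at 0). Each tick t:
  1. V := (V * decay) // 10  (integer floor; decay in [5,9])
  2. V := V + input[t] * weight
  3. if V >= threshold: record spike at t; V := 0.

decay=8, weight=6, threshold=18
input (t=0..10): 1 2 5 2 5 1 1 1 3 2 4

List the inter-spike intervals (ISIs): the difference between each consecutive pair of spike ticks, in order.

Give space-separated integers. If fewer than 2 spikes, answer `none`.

Answer: 2 4 2

Derivation:
t=0: input=1 -> V=6
t=1: input=2 -> V=16
t=2: input=5 -> V=0 FIRE
t=3: input=2 -> V=12
t=4: input=5 -> V=0 FIRE
t=5: input=1 -> V=6
t=6: input=1 -> V=10
t=7: input=1 -> V=14
t=8: input=3 -> V=0 FIRE
t=9: input=2 -> V=12
t=10: input=4 -> V=0 FIRE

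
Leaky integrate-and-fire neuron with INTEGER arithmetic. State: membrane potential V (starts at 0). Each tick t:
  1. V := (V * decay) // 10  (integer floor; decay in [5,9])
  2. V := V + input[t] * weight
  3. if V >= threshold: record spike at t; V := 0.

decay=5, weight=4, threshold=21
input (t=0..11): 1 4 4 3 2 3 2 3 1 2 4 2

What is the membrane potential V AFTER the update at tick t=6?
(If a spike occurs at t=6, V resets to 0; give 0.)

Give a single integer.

t=0: input=1 -> V=4
t=1: input=4 -> V=18
t=2: input=4 -> V=0 FIRE
t=3: input=3 -> V=12
t=4: input=2 -> V=14
t=5: input=3 -> V=19
t=6: input=2 -> V=17
t=7: input=3 -> V=20
t=8: input=1 -> V=14
t=9: input=2 -> V=15
t=10: input=4 -> V=0 FIRE
t=11: input=2 -> V=8

Answer: 17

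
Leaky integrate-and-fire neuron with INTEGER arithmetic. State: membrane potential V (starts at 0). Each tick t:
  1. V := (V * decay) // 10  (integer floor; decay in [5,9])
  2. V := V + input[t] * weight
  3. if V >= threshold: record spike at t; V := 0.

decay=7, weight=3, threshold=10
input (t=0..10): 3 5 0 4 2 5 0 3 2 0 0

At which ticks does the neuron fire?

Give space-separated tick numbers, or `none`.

Answer: 1 3 5 8

Derivation:
t=0: input=3 -> V=9
t=1: input=5 -> V=0 FIRE
t=2: input=0 -> V=0
t=3: input=4 -> V=0 FIRE
t=4: input=2 -> V=6
t=5: input=5 -> V=0 FIRE
t=6: input=0 -> V=0
t=7: input=3 -> V=9
t=8: input=2 -> V=0 FIRE
t=9: input=0 -> V=0
t=10: input=0 -> V=0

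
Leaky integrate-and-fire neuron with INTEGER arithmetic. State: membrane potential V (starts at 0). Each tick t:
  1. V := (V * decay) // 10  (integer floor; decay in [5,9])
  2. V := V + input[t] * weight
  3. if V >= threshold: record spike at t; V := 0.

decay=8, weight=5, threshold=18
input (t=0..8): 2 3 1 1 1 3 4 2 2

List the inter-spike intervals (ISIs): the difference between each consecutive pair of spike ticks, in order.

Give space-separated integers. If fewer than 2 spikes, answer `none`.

Answer: 4 1 2

Derivation:
t=0: input=2 -> V=10
t=1: input=3 -> V=0 FIRE
t=2: input=1 -> V=5
t=3: input=1 -> V=9
t=4: input=1 -> V=12
t=5: input=3 -> V=0 FIRE
t=6: input=4 -> V=0 FIRE
t=7: input=2 -> V=10
t=8: input=2 -> V=0 FIRE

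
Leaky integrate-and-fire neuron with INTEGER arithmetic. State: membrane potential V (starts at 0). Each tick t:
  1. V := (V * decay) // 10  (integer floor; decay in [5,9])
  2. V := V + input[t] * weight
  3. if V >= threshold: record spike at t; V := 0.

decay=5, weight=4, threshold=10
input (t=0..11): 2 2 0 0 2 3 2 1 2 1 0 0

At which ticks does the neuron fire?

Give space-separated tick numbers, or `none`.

Answer: 1 5 8

Derivation:
t=0: input=2 -> V=8
t=1: input=2 -> V=0 FIRE
t=2: input=0 -> V=0
t=3: input=0 -> V=0
t=4: input=2 -> V=8
t=5: input=3 -> V=0 FIRE
t=6: input=2 -> V=8
t=7: input=1 -> V=8
t=8: input=2 -> V=0 FIRE
t=9: input=1 -> V=4
t=10: input=0 -> V=2
t=11: input=0 -> V=1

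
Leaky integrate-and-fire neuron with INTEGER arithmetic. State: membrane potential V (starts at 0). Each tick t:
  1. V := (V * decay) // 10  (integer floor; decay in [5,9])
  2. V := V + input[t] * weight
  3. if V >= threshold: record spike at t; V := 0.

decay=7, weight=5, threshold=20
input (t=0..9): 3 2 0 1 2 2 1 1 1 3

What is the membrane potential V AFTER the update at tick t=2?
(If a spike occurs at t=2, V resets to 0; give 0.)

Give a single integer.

t=0: input=3 -> V=15
t=1: input=2 -> V=0 FIRE
t=2: input=0 -> V=0
t=3: input=1 -> V=5
t=4: input=2 -> V=13
t=5: input=2 -> V=19
t=6: input=1 -> V=18
t=7: input=1 -> V=17
t=8: input=1 -> V=16
t=9: input=3 -> V=0 FIRE

Answer: 0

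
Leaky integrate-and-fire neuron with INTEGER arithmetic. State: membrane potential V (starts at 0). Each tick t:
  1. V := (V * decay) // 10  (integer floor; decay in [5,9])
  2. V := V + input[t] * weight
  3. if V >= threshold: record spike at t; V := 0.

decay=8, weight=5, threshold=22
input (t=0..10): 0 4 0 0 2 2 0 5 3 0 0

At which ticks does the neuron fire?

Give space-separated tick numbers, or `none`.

Answer: 5 7

Derivation:
t=0: input=0 -> V=0
t=1: input=4 -> V=20
t=2: input=0 -> V=16
t=3: input=0 -> V=12
t=4: input=2 -> V=19
t=5: input=2 -> V=0 FIRE
t=6: input=0 -> V=0
t=7: input=5 -> V=0 FIRE
t=8: input=3 -> V=15
t=9: input=0 -> V=12
t=10: input=0 -> V=9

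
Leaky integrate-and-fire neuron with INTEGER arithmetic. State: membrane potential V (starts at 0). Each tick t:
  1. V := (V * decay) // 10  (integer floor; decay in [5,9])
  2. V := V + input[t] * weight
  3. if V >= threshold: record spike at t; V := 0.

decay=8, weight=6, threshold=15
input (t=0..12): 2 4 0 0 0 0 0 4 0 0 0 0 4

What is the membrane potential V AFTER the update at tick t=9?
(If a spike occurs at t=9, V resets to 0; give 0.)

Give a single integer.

t=0: input=2 -> V=12
t=1: input=4 -> V=0 FIRE
t=2: input=0 -> V=0
t=3: input=0 -> V=0
t=4: input=0 -> V=0
t=5: input=0 -> V=0
t=6: input=0 -> V=0
t=7: input=4 -> V=0 FIRE
t=8: input=0 -> V=0
t=9: input=0 -> V=0
t=10: input=0 -> V=0
t=11: input=0 -> V=0
t=12: input=4 -> V=0 FIRE

Answer: 0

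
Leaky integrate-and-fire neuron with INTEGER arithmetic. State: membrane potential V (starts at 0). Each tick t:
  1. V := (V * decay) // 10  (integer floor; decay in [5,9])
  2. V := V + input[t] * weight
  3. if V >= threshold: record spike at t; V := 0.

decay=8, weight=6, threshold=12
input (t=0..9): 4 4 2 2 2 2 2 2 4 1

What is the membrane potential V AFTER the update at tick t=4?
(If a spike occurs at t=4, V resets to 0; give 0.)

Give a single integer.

Answer: 0

Derivation:
t=0: input=4 -> V=0 FIRE
t=1: input=4 -> V=0 FIRE
t=2: input=2 -> V=0 FIRE
t=3: input=2 -> V=0 FIRE
t=4: input=2 -> V=0 FIRE
t=5: input=2 -> V=0 FIRE
t=6: input=2 -> V=0 FIRE
t=7: input=2 -> V=0 FIRE
t=8: input=4 -> V=0 FIRE
t=9: input=1 -> V=6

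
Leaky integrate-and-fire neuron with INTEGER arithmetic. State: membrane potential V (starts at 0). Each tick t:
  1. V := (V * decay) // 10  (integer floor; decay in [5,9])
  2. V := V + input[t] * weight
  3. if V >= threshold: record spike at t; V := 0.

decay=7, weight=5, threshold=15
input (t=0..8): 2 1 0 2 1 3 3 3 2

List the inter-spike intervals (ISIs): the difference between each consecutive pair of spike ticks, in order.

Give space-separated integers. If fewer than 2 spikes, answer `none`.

Answer: 2 1 1

Derivation:
t=0: input=2 -> V=10
t=1: input=1 -> V=12
t=2: input=0 -> V=8
t=3: input=2 -> V=0 FIRE
t=4: input=1 -> V=5
t=5: input=3 -> V=0 FIRE
t=6: input=3 -> V=0 FIRE
t=7: input=3 -> V=0 FIRE
t=8: input=2 -> V=10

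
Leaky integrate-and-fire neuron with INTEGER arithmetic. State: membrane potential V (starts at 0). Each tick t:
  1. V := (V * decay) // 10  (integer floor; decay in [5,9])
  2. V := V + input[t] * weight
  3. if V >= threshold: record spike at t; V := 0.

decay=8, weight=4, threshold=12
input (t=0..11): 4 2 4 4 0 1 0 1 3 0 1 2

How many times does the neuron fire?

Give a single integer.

Answer: 4

Derivation:
t=0: input=4 -> V=0 FIRE
t=1: input=2 -> V=8
t=2: input=4 -> V=0 FIRE
t=3: input=4 -> V=0 FIRE
t=4: input=0 -> V=0
t=5: input=1 -> V=4
t=6: input=0 -> V=3
t=7: input=1 -> V=6
t=8: input=3 -> V=0 FIRE
t=9: input=0 -> V=0
t=10: input=1 -> V=4
t=11: input=2 -> V=11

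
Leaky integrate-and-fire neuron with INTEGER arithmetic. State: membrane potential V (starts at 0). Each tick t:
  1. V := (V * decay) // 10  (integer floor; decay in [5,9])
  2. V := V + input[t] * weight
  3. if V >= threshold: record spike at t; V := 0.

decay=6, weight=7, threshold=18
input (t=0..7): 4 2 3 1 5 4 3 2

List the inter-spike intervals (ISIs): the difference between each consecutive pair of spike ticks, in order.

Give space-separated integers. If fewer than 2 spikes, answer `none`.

t=0: input=4 -> V=0 FIRE
t=1: input=2 -> V=14
t=2: input=3 -> V=0 FIRE
t=3: input=1 -> V=7
t=4: input=5 -> V=0 FIRE
t=5: input=4 -> V=0 FIRE
t=6: input=3 -> V=0 FIRE
t=7: input=2 -> V=14

Answer: 2 2 1 1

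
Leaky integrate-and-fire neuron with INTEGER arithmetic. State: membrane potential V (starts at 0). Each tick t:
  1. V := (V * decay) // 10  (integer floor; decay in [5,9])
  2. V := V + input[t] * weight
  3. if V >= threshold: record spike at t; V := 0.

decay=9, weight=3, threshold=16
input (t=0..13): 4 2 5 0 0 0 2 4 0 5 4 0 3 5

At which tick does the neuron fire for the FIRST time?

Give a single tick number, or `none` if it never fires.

Answer: 1

Derivation:
t=0: input=4 -> V=12
t=1: input=2 -> V=0 FIRE
t=2: input=5 -> V=15
t=3: input=0 -> V=13
t=4: input=0 -> V=11
t=5: input=0 -> V=9
t=6: input=2 -> V=14
t=7: input=4 -> V=0 FIRE
t=8: input=0 -> V=0
t=9: input=5 -> V=15
t=10: input=4 -> V=0 FIRE
t=11: input=0 -> V=0
t=12: input=3 -> V=9
t=13: input=5 -> V=0 FIRE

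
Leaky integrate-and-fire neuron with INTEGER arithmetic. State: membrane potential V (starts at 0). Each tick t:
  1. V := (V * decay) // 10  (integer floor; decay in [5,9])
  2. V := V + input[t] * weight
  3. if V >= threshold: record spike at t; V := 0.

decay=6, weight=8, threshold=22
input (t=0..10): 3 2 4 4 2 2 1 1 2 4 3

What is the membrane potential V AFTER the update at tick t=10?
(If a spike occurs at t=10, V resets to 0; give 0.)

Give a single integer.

t=0: input=3 -> V=0 FIRE
t=1: input=2 -> V=16
t=2: input=4 -> V=0 FIRE
t=3: input=4 -> V=0 FIRE
t=4: input=2 -> V=16
t=5: input=2 -> V=0 FIRE
t=6: input=1 -> V=8
t=7: input=1 -> V=12
t=8: input=2 -> V=0 FIRE
t=9: input=4 -> V=0 FIRE
t=10: input=3 -> V=0 FIRE

Answer: 0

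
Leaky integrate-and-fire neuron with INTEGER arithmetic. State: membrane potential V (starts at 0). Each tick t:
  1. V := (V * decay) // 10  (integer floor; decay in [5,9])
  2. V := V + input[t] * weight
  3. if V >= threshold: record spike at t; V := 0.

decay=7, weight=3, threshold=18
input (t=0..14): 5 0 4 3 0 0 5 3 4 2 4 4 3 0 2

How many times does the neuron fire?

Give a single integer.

Answer: 3

Derivation:
t=0: input=5 -> V=15
t=1: input=0 -> V=10
t=2: input=4 -> V=0 FIRE
t=3: input=3 -> V=9
t=4: input=0 -> V=6
t=5: input=0 -> V=4
t=6: input=5 -> V=17
t=7: input=3 -> V=0 FIRE
t=8: input=4 -> V=12
t=9: input=2 -> V=14
t=10: input=4 -> V=0 FIRE
t=11: input=4 -> V=12
t=12: input=3 -> V=17
t=13: input=0 -> V=11
t=14: input=2 -> V=13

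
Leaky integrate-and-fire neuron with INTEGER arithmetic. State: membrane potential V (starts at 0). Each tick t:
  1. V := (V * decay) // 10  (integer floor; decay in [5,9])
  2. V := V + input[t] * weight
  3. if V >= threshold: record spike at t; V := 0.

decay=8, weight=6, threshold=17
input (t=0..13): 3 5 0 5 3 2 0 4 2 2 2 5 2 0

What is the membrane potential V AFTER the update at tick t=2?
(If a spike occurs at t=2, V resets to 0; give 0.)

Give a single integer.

t=0: input=3 -> V=0 FIRE
t=1: input=5 -> V=0 FIRE
t=2: input=0 -> V=0
t=3: input=5 -> V=0 FIRE
t=4: input=3 -> V=0 FIRE
t=5: input=2 -> V=12
t=6: input=0 -> V=9
t=7: input=4 -> V=0 FIRE
t=8: input=2 -> V=12
t=9: input=2 -> V=0 FIRE
t=10: input=2 -> V=12
t=11: input=5 -> V=0 FIRE
t=12: input=2 -> V=12
t=13: input=0 -> V=9

Answer: 0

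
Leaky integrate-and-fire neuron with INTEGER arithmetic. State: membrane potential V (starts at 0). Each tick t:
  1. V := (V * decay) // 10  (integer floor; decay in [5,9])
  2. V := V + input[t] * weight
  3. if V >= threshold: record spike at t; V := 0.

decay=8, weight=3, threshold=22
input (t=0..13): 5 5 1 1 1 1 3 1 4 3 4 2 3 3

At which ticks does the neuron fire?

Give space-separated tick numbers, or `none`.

t=0: input=5 -> V=15
t=1: input=5 -> V=0 FIRE
t=2: input=1 -> V=3
t=3: input=1 -> V=5
t=4: input=1 -> V=7
t=5: input=1 -> V=8
t=6: input=3 -> V=15
t=7: input=1 -> V=15
t=8: input=4 -> V=0 FIRE
t=9: input=3 -> V=9
t=10: input=4 -> V=19
t=11: input=2 -> V=21
t=12: input=3 -> V=0 FIRE
t=13: input=3 -> V=9

Answer: 1 8 12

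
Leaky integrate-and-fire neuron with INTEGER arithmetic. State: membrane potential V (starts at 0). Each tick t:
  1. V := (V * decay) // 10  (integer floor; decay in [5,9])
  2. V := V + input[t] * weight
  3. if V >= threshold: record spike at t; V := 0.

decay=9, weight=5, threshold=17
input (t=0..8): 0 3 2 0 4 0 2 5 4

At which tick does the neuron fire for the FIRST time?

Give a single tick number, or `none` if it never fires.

Answer: 2

Derivation:
t=0: input=0 -> V=0
t=1: input=3 -> V=15
t=2: input=2 -> V=0 FIRE
t=3: input=0 -> V=0
t=4: input=4 -> V=0 FIRE
t=5: input=0 -> V=0
t=6: input=2 -> V=10
t=7: input=5 -> V=0 FIRE
t=8: input=4 -> V=0 FIRE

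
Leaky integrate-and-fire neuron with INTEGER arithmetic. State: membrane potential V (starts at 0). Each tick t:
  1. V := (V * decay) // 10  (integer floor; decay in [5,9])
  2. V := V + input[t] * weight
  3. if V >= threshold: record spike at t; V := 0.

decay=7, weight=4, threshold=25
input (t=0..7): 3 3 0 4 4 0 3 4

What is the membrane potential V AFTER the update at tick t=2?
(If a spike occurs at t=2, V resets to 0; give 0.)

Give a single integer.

Answer: 14

Derivation:
t=0: input=3 -> V=12
t=1: input=3 -> V=20
t=2: input=0 -> V=14
t=3: input=4 -> V=0 FIRE
t=4: input=4 -> V=16
t=5: input=0 -> V=11
t=6: input=3 -> V=19
t=7: input=4 -> V=0 FIRE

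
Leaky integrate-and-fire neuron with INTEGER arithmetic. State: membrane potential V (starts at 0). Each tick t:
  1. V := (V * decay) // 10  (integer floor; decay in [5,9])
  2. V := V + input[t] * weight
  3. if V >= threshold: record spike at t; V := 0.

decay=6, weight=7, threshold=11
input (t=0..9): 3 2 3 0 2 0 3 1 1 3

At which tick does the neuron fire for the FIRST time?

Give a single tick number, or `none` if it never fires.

Answer: 0

Derivation:
t=0: input=3 -> V=0 FIRE
t=1: input=2 -> V=0 FIRE
t=2: input=3 -> V=0 FIRE
t=3: input=0 -> V=0
t=4: input=2 -> V=0 FIRE
t=5: input=0 -> V=0
t=6: input=3 -> V=0 FIRE
t=7: input=1 -> V=7
t=8: input=1 -> V=0 FIRE
t=9: input=3 -> V=0 FIRE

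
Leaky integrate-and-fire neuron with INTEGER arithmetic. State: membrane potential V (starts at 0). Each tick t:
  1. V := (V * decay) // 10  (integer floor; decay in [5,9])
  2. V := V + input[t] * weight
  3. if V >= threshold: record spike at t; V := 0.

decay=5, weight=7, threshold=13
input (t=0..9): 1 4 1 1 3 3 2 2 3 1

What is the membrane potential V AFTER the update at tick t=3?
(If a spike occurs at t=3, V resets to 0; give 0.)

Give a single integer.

t=0: input=1 -> V=7
t=1: input=4 -> V=0 FIRE
t=2: input=1 -> V=7
t=3: input=1 -> V=10
t=4: input=3 -> V=0 FIRE
t=5: input=3 -> V=0 FIRE
t=6: input=2 -> V=0 FIRE
t=7: input=2 -> V=0 FIRE
t=8: input=3 -> V=0 FIRE
t=9: input=1 -> V=7

Answer: 10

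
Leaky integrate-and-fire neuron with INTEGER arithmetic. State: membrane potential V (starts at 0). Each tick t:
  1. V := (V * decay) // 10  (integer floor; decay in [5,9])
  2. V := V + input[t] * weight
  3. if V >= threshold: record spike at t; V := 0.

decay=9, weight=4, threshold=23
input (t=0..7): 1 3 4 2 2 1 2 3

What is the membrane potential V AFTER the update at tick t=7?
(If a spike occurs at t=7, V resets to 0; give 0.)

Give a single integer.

t=0: input=1 -> V=4
t=1: input=3 -> V=15
t=2: input=4 -> V=0 FIRE
t=3: input=2 -> V=8
t=4: input=2 -> V=15
t=5: input=1 -> V=17
t=6: input=2 -> V=0 FIRE
t=7: input=3 -> V=12

Answer: 12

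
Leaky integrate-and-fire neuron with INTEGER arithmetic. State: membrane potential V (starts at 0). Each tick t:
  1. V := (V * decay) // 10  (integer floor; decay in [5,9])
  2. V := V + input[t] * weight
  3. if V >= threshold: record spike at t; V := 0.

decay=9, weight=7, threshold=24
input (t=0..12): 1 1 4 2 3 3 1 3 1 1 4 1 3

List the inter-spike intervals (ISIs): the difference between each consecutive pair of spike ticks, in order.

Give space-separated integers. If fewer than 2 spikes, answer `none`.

Answer: 2 2 2 2 2

Derivation:
t=0: input=1 -> V=7
t=1: input=1 -> V=13
t=2: input=4 -> V=0 FIRE
t=3: input=2 -> V=14
t=4: input=3 -> V=0 FIRE
t=5: input=3 -> V=21
t=6: input=1 -> V=0 FIRE
t=7: input=3 -> V=21
t=8: input=1 -> V=0 FIRE
t=9: input=1 -> V=7
t=10: input=4 -> V=0 FIRE
t=11: input=1 -> V=7
t=12: input=3 -> V=0 FIRE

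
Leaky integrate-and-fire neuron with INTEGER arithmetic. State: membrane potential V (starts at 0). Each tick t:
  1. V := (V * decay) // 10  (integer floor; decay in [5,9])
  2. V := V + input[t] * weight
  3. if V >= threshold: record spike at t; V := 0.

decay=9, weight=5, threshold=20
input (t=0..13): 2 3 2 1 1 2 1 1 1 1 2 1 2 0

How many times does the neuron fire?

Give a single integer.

Answer: 3

Derivation:
t=0: input=2 -> V=10
t=1: input=3 -> V=0 FIRE
t=2: input=2 -> V=10
t=3: input=1 -> V=14
t=4: input=1 -> V=17
t=5: input=2 -> V=0 FIRE
t=6: input=1 -> V=5
t=7: input=1 -> V=9
t=8: input=1 -> V=13
t=9: input=1 -> V=16
t=10: input=2 -> V=0 FIRE
t=11: input=1 -> V=5
t=12: input=2 -> V=14
t=13: input=0 -> V=12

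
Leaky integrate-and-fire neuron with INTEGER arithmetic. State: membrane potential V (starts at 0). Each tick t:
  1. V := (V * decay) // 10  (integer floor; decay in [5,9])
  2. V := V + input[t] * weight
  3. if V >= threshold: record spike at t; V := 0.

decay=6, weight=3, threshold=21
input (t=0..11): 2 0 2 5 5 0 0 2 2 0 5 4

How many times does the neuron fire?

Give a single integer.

Answer: 2

Derivation:
t=0: input=2 -> V=6
t=1: input=0 -> V=3
t=2: input=2 -> V=7
t=3: input=5 -> V=19
t=4: input=5 -> V=0 FIRE
t=5: input=0 -> V=0
t=6: input=0 -> V=0
t=7: input=2 -> V=6
t=8: input=2 -> V=9
t=9: input=0 -> V=5
t=10: input=5 -> V=18
t=11: input=4 -> V=0 FIRE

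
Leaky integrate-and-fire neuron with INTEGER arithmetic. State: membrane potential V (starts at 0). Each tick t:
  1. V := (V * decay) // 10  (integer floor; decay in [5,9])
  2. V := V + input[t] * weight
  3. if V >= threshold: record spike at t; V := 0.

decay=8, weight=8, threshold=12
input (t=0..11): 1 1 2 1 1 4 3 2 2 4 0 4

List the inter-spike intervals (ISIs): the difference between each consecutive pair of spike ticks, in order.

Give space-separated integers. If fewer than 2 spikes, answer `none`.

t=0: input=1 -> V=8
t=1: input=1 -> V=0 FIRE
t=2: input=2 -> V=0 FIRE
t=3: input=1 -> V=8
t=4: input=1 -> V=0 FIRE
t=5: input=4 -> V=0 FIRE
t=6: input=3 -> V=0 FIRE
t=7: input=2 -> V=0 FIRE
t=8: input=2 -> V=0 FIRE
t=9: input=4 -> V=0 FIRE
t=10: input=0 -> V=0
t=11: input=4 -> V=0 FIRE

Answer: 1 2 1 1 1 1 1 2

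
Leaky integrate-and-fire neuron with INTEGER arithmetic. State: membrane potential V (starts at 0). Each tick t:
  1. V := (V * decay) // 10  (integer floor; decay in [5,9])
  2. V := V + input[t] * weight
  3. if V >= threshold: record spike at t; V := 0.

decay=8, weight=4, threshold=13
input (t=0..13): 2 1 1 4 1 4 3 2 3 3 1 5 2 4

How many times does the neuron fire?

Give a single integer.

t=0: input=2 -> V=8
t=1: input=1 -> V=10
t=2: input=1 -> V=12
t=3: input=4 -> V=0 FIRE
t=4: input=1 -> V=4
t=5: input=4 -> V=0 FIRE
t=6: input=3 -> V=12
t=7: input=2 -> V=0 FIRE
t=8: input=3 -> V=12
t=9: input=3 -> V=0 FIRE
t=10: input=1 -> V=4
t=11: input=5 -> V=0 FIRE
t=12: input=2 -> V=8
t=13: input=4 -> V=0 FIRE

Answer: 6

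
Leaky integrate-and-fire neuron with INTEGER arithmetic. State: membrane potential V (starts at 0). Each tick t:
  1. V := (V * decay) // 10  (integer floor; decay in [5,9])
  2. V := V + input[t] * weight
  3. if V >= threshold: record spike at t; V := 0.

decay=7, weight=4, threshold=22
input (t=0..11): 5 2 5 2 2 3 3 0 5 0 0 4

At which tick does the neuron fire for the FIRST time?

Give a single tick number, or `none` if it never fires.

t=0: input=5 -> V=20
t=1: input=2 -> V=0 FIRE
t=2: input=5 -> V=20
t=3: input=2 -> V=0 FIRE
t=4: input=2 -> V=8
t=5: input=3 -> V=17
t=6: input=3 -> V=0 FIRE
t=7: input=0 -> V=0
t=8: input=5 -> V=20
t=9: input=0 -> V=14
t=10: input=0 -> V=9
t=11: input=4 -> V=0 FIRE

Answer: 1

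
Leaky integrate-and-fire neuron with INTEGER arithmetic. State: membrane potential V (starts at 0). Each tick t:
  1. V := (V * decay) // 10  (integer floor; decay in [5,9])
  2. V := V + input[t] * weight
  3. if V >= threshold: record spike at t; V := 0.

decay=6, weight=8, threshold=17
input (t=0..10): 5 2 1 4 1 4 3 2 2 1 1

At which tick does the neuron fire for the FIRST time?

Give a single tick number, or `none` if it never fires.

Answer: 0

Derivation:
t=0: input=5 -> V=0 FIRE
t=1: input=2 -> V=16
t=2: input=1 -> V=0 FIRE
t=3: input=4 -> V=0 FIRE
t=4: input=1 -> V=8
t=5: input=4 -> V=0 FIRE
t=6: input=3 -> V=0 FIRE
t=7: input=2 -> V=16
t=8: input=2 -> V=0 FIRE
t=9: input=1 -> V=8
t=10: input=1 -> V=12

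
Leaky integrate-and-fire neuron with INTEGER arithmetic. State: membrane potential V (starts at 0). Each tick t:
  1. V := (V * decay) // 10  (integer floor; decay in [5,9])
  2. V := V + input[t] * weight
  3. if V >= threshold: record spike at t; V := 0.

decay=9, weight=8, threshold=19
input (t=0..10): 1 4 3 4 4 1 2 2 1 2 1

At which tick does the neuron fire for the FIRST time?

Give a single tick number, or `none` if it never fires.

Answer: 1

Derivation:
t=0: input=1 -> V=8
t=1: input=4 -> V=0 FIRE
t=2: input=3 -> V=0 FIRE
t=3: input=4 -> V=0 FIRE
t=4: input=4 -> V=0 FIRE
t=5: input=1 -> V=8
t=6: input=2 -> V=0 FIRE
t=7: input=2 -> V=16
t=8: input=1 -> V=0 FIRE
t=9: input=2 -> V=16
t=10: input=1 -> V=0 FIRE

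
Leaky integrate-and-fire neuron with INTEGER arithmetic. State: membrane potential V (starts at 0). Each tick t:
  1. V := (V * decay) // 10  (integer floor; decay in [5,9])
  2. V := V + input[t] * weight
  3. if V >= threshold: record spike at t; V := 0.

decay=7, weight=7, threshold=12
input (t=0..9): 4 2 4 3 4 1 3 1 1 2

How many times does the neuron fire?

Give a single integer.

Answer: 7

Derivation:
t=0: input=4 -> V=0 FIRE
t=1: input=2 -> V=0 FIRE
t=2: input=4 -> V=0 FIRE
t=3: input=3 -> V=0 FIRE
t=4: input=4 -> V=0 FIRE
t=5: input=1 -> V=7
t=6: input=3 -> V=0 FIRE
t=7: input=1 -> V=7
t=8: input=1 -> V=11
t=9: input=2 -> V=0 FIRE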